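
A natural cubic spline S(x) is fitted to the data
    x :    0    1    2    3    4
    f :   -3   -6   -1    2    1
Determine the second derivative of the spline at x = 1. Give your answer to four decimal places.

13.2857

Put M_i = S'' at the i-th knot. Here h = (1, 1, 1, 1) and Δ = (-3, 5, 3, -1), so the interior equations h_(i-1)·M_(i-1) + 2(h_(i-1)+h_i)·M_i + h_i·M_(i+1) = 6(Δ_i − Δ_(i-1)) read
  1·M_0 + 4·M_1 + 1·M_2 = 6(Δ_1 - Δ_0) = 48
  1·M_1 + 4·M_2 + 1·M_3 = 6(Δ_2 - Δ_1) = -12
  1·M_2 + 4·M_3 + 1·M_4 = 6(Δ_3 - Δ_2) = -24
Natural end conditions: M_0 = M_4 = 0.
Solving: M_0 = 0, M_1 = 93/7, M_2 = -36/7, M_3 = -33/7, M_4 = 0.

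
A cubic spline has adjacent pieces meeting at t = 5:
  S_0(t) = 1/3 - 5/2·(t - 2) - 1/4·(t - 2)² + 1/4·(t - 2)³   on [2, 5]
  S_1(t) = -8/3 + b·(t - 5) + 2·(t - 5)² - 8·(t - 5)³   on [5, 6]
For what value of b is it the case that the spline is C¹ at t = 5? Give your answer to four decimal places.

2.7500

S_0'(t) = -5/2 - 1/2·(t - 2) + 3/4·(t - 2)², so S_0'(5) = 11/4. On the right, S_1'(5) = b, so b = 11/4.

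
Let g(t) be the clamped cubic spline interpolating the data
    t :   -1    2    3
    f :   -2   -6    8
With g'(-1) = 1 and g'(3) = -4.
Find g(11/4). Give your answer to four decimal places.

Write M_i for g''(x_i). With h_i = 3, 1 and divided differences Δ_i = -4/3, 14, the continuity of g' gives the tridiagonal system
  3·M_0 + 8·M_1 + 1·M_2 = 6(Δ_1 - Δ_0) = 92
Clamped end conditions give two more equations: 2h_0·M_0 + h_0·M_1 = 6(Δ_0 - g'(-1)) = -14 and h_1·M_1 + 2h_1·M_2 = 6(g'(3) - Δ_1) = -108.
Forward elimination and back-substitution give M_0 = -181/12, M_1 = 51/2, M_2 = -267/4.
On [2, 3], g(t) = -6 + 133/8·(t - 2) + 51/4·(t - 2)² - 123/8·(t - 2)³.
With (t - 2) = 3/4: g(11/4) = 3663/512.

7.1543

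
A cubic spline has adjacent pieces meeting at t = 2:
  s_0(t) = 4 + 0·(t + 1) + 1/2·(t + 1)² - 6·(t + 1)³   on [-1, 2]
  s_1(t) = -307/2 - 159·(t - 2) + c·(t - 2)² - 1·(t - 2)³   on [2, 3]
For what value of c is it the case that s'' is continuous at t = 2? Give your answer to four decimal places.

s_0''(t) = 1 - 36·(t + 1), so s_0''(2) = -107. On the right, s_1''(2) = 2c, so c = -107/2.

-53.5000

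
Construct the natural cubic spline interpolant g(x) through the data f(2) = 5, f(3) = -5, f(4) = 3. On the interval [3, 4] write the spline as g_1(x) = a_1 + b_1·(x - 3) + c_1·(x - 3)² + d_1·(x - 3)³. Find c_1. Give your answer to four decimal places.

13.5000

Put M_i = g'' at the i-th knot. Here h = (1, 1) and Δ = (-10, 8), so the interior equations h_(i-1)·M_(i-1) + 2(h_(i-1)+h_i)·M_i + h_i·M_(i+1) = 6(Δ_i − Δ_(i-1)) read
  1·M_0 + 4·M_1 + 1·M_2 = 6(Δ_1 - Δ_0) = 108
Natural end conditions: M_0 = M_2 = 0.
Solving: M_0 = 0, M_1 = 27, M_2 = 0.
On [3, 4], with g_1(x) = a_1 + b_1·(x - 3) + c_1·(x - 3)² + d_1·(x - 3)³: c_1 = M_1/2 = 27/2, d_1 = (M_2 - M_1)/(6h_1) = -9/2, b_1 = Δ_1 - h_1(2M_1 + M_2)/6 = -1.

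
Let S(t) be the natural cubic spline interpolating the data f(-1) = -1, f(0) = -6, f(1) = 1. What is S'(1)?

10

Put m_i = S'' at the i-th knot. Here h = (1, 1) and Δ = (-5, 7), so the interior equations h_(i-1)·m_(i-1) + 2(h_(i-1)+h_i)·m_i + h_i·m_(i+1) = 6(Δ_i − Δ_(i-1)) read
  1·m_0 + 4·m_1 + 1·m_2 = 6(Δ_1 - Δ_0) = 72
Natural end conditions: m_0 = m_2 = 0.
Forward elimination and back-substitution give m_0 = 0, m_1 = 18, m_2 = 0.
On [0, 1], S'(t) = b_1 + 2c_1·t + 3d_1·t² with b_1 = Δ_1 - h_1(2m_1 + m_2)/6 = 1, c_1 = m_1/2 = 9, d_1 = (m_2 - m_1)/(6h_1) = -3. So S'(1) = 10.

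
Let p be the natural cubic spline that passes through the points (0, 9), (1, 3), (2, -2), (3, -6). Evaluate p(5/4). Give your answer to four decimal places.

1.6375

Write m_i for p''(x_i). With h_i = 1, 1, 1 and divided differences Δ_i = -6, -5, -4, the continuity of p' gives the tridiagonal system
  1·m_0 + 4·m_1 + 1·m_2 = 6(Δ_1 - Δ_0) = 6
  1·m_1 + 4·m_2 + 1·m_3 = 6(Δ_2 - Δ_1) = 6
Natural end conditions: m_0 = m_3 = 0.
Forward elimination and back-substitution give m_0 = 0, m_1 = 6/5, m_2 = 6/5, m_3 = 0.
On [1, 2], p(t) = 3 - 28/5·(t - 1) + 3/5·(t - 1)² + 0·(t - 1)³.
With (t - 1) = 1/4: p(5/4) = 131/80.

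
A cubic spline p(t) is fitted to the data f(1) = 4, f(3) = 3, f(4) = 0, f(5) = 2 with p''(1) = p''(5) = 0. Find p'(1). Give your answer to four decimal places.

0.8043

Put σ_i = p'' at the i-th knot. Here h = (2, 1, 1) and Δ = (-1/2, -3, 2), so the interior equations h_(i-1)·σ_(i-1) + 2(h_(i-1)+h_i)·σ_i + h_i·σ_(i+1) = 6(Δ_i − Δ_(i-1)) read
  2·σ_0 + 6·σ_1 + 1·σ_2 = 6(Δ_1 - Δ_0) = -15
  1·σ_1 + 4·σ_2 + 1·σ_3 = 6(Δ_2 - Δ_1) = 30
Natural end conditions: σ_0 = σ_3 = 0.
Solving the tridiagonal system: σ_0 = 0, σ_1 = -90/23, σ_2 = 195/23, σ_3 = 0.
On [1, 3], p'(t) = b_0 + 2c_0·(t - 1) + 3d_0·(t - 1)² with b_0 = Δ_0 - h_0(2σ_0 + σ_1)/6 = 37/46, c_0 = σ_0/2 = 0, d_0 = (σ_1 - σ_0)/(6h_0) = -15/46. So p'(1) = 37/46.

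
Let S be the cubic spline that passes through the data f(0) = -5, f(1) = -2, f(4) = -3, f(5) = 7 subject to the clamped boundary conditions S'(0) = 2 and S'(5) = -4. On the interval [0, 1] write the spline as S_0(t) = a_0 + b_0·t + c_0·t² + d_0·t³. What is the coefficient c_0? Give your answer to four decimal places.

Let m_i = S''(x_i). Step sizes h_i = 1, 3, 1; slopes of the chords Δ_i = (y_(i+1) - y_i)/h_i = 3, -1/3, 10.
  1·m_0 + 8·m_1 + 3·m_2 = 6(Δ_1 - Δ_0) = -20
  3·m_1 + 8·m_2 + 1·m_3 = 6(Δ_2 - Δ_1) = 62
Clamped end conditions give two more equations: 2h_0·m_0 + h_0·m_1 = 6(Δ_0 - S'(0)) = 6 and h_2·m_2 + 2h_2·m_3 = 6(S'(5) - Δ_2) = -84.
Hence m_0 = 512/63, m_1 = -646/63, m_2 = 1132/63, m_3 = -3212/63.
On [0, 1], with S_0(t) = a_0 + b_0·t + c_0·t² + d_0·t³: c_0 = m_0/2 = 256/63, d_0 = (m_1 - m_0)/(6h_0) = -193/63, b_0 = Δ_0 - h_0(2m_0 + m_1)/6 = 2.

4.0635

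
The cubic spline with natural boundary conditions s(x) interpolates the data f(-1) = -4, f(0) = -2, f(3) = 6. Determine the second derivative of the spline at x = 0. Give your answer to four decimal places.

Let σ_i = s''(x_i). Step sizes h_i = 1, 3; slopes of the chords Δ_i = (y_(i+1) - y_i)/h_i = 2, 8/3.
  1·σ_0 + 8·σ_1 + 3·σ_2 = 6(Δ_1 - Δ_0) = 4
Natural end conditions: σ_0 = σ_2 = 0.
Forward elimination and back-substitution give σ_0 = 0, σ_1 = 1/2, σ_2 = 0.

0.5000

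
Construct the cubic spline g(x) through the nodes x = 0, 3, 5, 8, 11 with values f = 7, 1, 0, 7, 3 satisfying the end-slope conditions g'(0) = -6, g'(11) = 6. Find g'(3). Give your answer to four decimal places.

With σ_i denoting the second derivative at x_i, h_i = 3, 2, 3, 3, and Δ_i = (y_(i+1) − y_i)/h_i = -2, -1/2, 7/3, -4/3:
  3·σ_0 + 10·σ_1 + 2·σ_2 = 6(Δ_1 - Δ_0) = 9
  2·σ_1 + 10·σ_2 + 3·σ_3 = 6(Δ_2 - Δ_1) = 17
  3·σ_2 + 12·σ_3 + 3·σ_4 = 6(Δ_3 - Δ_2) = -22
Clamped end conditions give two more equations: 2h_0·σ_0 + h_0·σ_1 = 6(Δ_0 - g'(0)) = 24 and h_3·σ_3 + 2h_3·σ_4 = 6(g'(11) - Δ_3) = 44.
Hence σ_0 = 789/172, σ_1 = -101/86, σ_2 = 1201/344, σ_3 = -2677/516, σ_4 = 3415/344.
On [3, 5], g'(x) = b_1 + 2c_1·(x - 3) + 3d_1·(x - 3)² with b_1 = Δ_1 - h_1(2σ_1 + σ_2)/6 = -303/344, c_1 = σ_1/2 = -101/172, d_1 = (σ_2 - σ_1)/(6h_1) = 535/1376. So g'(3) = -303/344.

-0.8808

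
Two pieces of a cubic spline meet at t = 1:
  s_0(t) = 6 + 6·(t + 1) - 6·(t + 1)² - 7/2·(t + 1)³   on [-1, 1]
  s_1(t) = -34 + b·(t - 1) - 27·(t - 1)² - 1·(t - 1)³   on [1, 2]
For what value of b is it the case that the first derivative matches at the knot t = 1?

-60

s_0'(t) = 6 - 12·(t + 1) - 21/2·(t + 1)², so s_0'(1) = -60. On the right, s_1'(1) = b, so b = -60.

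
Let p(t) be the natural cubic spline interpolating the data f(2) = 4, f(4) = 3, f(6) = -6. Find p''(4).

-3

Let M_i = p''(x_i). Step sizes h_i = 2, 2; slopes of the chords Δ_i = (y_(i+1) - y_i)/h_i = -1/2, -9/2.
  2·M_0 + 8·M_1 + 2·M_2 = 6(Δ_1 - Δ_0) = -24
Natural end conditions: M_0 = M_2 = 0.
Hence M_0 = 0, M_1 = -3, M_2 = 0.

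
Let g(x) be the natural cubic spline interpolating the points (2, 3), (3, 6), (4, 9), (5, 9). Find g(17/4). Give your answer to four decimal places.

Write M_i for g''(x_i). With h_i = 1, 1, 1 and divided differences Δ_i = 3, 3, 0, the continuity of g' gives the tridiagonal system
  1·M_0 + 4·M_1 + 1·M_2 = 6(Δ_1 - Δ_0) = 0
  1·M_1 + 4·M_2 + 1·M_3 = 6(Δ_2 - Δ_1) = -18
Natural end conditions: M_0 = M_3 = 0.
Solving: M_0 = 0, M_1 = 6/5, M_2 = -24/5, M_3 = 0.
On [4, 5], g(x) = 9 + 8/5·(x - 4) - 12/5·(x - 4)² + 4/5·(x - 4)³.
With (x - 4) = 1/4: g(17/4) = 741/80.

9.2625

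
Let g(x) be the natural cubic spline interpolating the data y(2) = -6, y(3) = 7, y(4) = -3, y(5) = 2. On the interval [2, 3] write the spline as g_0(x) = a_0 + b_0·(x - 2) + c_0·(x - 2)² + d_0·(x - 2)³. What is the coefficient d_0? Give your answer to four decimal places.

Let M_i = g''(x_i). Step sizes h_i = 1, 1, 1; slopes of the chords Δ_i = (y_(i+1) - y_i)/h_i = 13, -10, 5.
  1·M_0 + 4·M_1 + 1·M_2 = 6(Δ_1 - Δ_0) = -138
  1·M_1 + 4·M_2 + 1·M_3 = 6(Δ_2 - Δ_1) = 90
Natural end conditions: M_0 = M_3 = 0.
Hence M_0 = 0, M_1 = -214/5, M_2 = 166/5, M_3 = 0.
On [2, 3], with g_0(x) = a_0 + b_0·(x - 2) + c_0·(x - 2)² + d_0·(x - 2)³: c_0 = M_0/2 = 0, d_0 = (M_1 - M_0)/(6h_0) = -107/15, b_0 = Δ_0 - h_0(2M_0 + M_1)/6 = 302/15.

-7.1333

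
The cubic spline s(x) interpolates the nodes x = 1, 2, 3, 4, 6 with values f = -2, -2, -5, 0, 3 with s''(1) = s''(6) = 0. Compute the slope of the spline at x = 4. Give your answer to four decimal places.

5.5698

Let M_i = s''(x_i). Step sizes h_i = 1, 1, 1, 2; slopes of the chords Δ_i = (y_(i+1) - y_i)/h_i = 0, -3, 5, 3/2.
  1·M_0 + 4·M_1 + 1·M_2 = 6(Δ_1 - Δ_0) = -18
  1·M_1 + 4·M_2 + 1·M_3 = 6(Δ_2 - Δ_1) = 48
  1·M_2 + 6·M_3 + 2·M_4 = 6(Δ_3 - Δ_2) = -21
Natural end conditions: M_0 = M_4 = 0.
Solving: M_0 = 0, M_1 = -723/86, M_2 = 672/43, M_3 = -525/86, M_4 = 0.
On [4, 6], s'(x) = b_3 + 2c_3·(x - 4) + 3d_3·(x - 4)² with b_3 = Δ_3 - h_3(2M_3 + M_4)/6 = 479/86, c_3 = M_3/2 = -525/172, d_3 = (M_4 - M_3)/(6h_3) = 175/344. So s'(4) = 479/86.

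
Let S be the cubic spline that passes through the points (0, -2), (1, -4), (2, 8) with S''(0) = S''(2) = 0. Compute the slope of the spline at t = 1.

5

With M_i denoting the second derivative at x_i, h_i = 1, 1, and Δ_i = (y_(i+1) − y_i)/h_i = -2, 12:
  1·M_0 + 4·M_1 + 1·M_2 = 6(Δ_1 - Δ_0) = 84
Natural end conditions: M_0 = M_2 = 0.
Solving the tridiagonal system: M_0 = 0, M_1 = 21, M_2 = 0.
On [1, 2], S'(t) = b_1 + 2c_1·(t - 1) + 3d_1·(t - 1)² with b_1 = Δ_1 - h_1(2M_1 + M_2)/6 = 5, c_1 = M_1/2 = 21/2, d_1 = (M_2 - M_1)/(6h_1) = -7/2. So S'(1) = 5.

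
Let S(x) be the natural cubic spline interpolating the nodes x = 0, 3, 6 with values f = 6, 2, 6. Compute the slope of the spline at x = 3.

0

Put σ_i = S'' at the i-th knot. Here h = (3, 3) and Δ = (-4/3, 4/3), so the interior equations h_(i-1)·σ_(i-1) + 2(h_(i-1)+h_i)·σ_i + h_i·σ_(i+1) = 6(Δ_i − Δ_(i-1)) read
  3·σ_0 + 12·σ_1 + 3·σ_2 = 6(Δ_1 - Δ_0) = 16
Natural end conditions: σ_0 = σ_2 = 0.
Solving the tridiagonal system: σ_0 = 0, σ_1 = 4/3, σ_2 = 0.
On [3, 6], S'(x) = b_1 + 2c_1·(x - 3) + 3d_1·(x - 3)² with b_1 = Δ_1 - h_1(2σ_1 + σ_2)/6 = 0, c_1 = σ_1/2 = 2/3, d_1 = (σ_2 - σ_1)/(6h_1) = -2/27. So S'(3) = 0.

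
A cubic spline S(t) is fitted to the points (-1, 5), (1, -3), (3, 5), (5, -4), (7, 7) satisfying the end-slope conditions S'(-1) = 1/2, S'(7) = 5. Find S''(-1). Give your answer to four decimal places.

With M_i denoting the second derivative at x_i, h_i = 2, 2, 2, 2, and Δ_i = (y_(i+1) − y_i)/h_i = -4, 4, -9/2, 11/2:
  2·M_0 + 8·M_1 + 2·M_2 = 6(Δ_1 - Δ_0) = 48
  2·M_1 + 8·M_2 + 2·M_3 = 6(Δ_2 - Δ_1) = -51
  2·M_2 + 8·M_3 + 2·M_4 = 6(Δ_3 - Δ_2) = 60
Clamped end conditions give two more equations: 2h_0·M_0 + h_0·M_1 = 6(Δ_0 - S'(-1)) = -27 and h_3·M_3 + 2h_3·M_4 = 6(S'(7) - Δ_3) = -3.
Solving the tridiagonal system: M_0 = -207/16, M_1 = 99/8, M_2 = -201/16, M_3 = 99/8, M_4 = -111/16.

-12.9375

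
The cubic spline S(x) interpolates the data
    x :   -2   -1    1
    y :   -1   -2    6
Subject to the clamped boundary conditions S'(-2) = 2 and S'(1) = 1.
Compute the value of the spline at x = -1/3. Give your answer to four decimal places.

-0.0247

Put M_i = S'' at the i-th knot. Here h = (1, 2) and Δ = (-1, 4), so the interior equations h_(i-1)·M_(i-1) + 2(h_(i-1)+h_i)·M_i + h_i·M_(i+1) = 6(Δ_i − Δ_(i-1)) read
  1·M_0 + 6·M_1 + 2·M_2 = 6(Δ_1 - Δ_0) = 30
Clamped end conditions give two more equations: 2h_0·M_0 + h_0·M_1 = 6(Δ_0 - S'(-2)) = -18 and h_1·M_1 + 2h_1·M_2 = 6(S'(1) - Δ_1) = -18.
Solving the tridiagonal system: M_0 = -43/3, M_1 = 32/3, M_2 = -59/6.
On [-1, 1], S(x) = -2 + 1/6·(x + 1) + 16/3·(x + 1)² - 41/24·(x + 1)³.
With (x + 1) = 2/3: S(-1/3) = -2/81.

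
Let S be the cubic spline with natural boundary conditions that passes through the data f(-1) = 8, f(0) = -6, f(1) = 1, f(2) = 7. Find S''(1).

Write M_i for S''(x_i). With h_i = 1, 1, 1 and divided differences Δ_i = -14, 7, 6, the continuity of S' gives the tridiagonal system
  1·M_0 + 4·M_1 + 1·M_2 = 6(Δ_1 - Δ_0) = 126
  1·M_1 + 4·M_2 + 1·M_3 = 6(Δ_2 - Δ_1) = -6
Natural end conditions: M_0 = M_3 = 0.
Solving the tridiagonal system: M_0 = 0, M_1 = 34, M_2 = -10, M_3 = 0.

-10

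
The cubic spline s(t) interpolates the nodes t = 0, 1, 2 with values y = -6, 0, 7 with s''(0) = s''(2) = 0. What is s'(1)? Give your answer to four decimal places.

6.5000

Let σ_i = s''(x_i). Step sizes h_i = 1, 1; slopes of the chords Δ_i = (y_(i+1) - y_i)/h_i = 6, 7.
  1·σ_0 + 4·σ_1 + 1·σ_2 = 6(Δ_1 - Δ_0) = 6
Natural end conditions: σ_0 = σ_2 = 0.
Hence σ_0 = 0, σ_1 = 3/2, σ_2 = 0.
On [1, 2], s'(t) = b_1 + 2c_1·(t - 1) + 3d_1·(t - 1)² with b_1 = Δ_1 - h_1(2σ_1 + σ_2)/6 = 13/2, c_1 = σ_1/2 = 3/4, d_1 = (σ_2 - σ_1)/(6h_1) = -1/4. So s'(1) = 13/2.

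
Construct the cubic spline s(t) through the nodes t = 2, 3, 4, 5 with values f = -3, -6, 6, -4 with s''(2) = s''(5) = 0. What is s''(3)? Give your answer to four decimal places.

Put M_i = s'' at the i-th knot. Here h = (1, 1, 1) and Δ = (-3, 12, -10), so the interior equations h_(i-1)·M_(i-1) + 2(h_(i-1)+h_i)·M_i + h_i·M_(i+1) = 6(Δ_i − Δ_(i-1)) read
  1·M_0 + 4·M_1 + 1·M_2 = 6(Δ_1 - Δ_0) = 90
  1·M_1 + 4·M_2 + 1·M_3 = 6(Δ_2 - Δ_1) = -132
Natural end conditions: M_0 = M_3 = 0.
Hence M_0 = 0, M_1 = 164/5, M_2 = -206/5, M_3 = 0.

32.8000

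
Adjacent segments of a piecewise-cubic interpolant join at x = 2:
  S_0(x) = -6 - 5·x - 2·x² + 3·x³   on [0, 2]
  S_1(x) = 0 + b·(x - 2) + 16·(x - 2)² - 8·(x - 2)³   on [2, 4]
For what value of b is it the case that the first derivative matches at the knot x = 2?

S_0'(x) = -5 - 4·x + 9·x², so S_0'(2) = 23. On the right, S_1'(2) = b, so b = 23.

23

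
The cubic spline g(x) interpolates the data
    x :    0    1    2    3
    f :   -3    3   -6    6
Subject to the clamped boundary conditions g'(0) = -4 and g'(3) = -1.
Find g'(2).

3

Put M_i = g'' at the i-th knot. Here h = (1, 1, 1) and Δ = (6, -9, 12), so the interior equations h_(i-1)·M_(i-1) + 2(h_(i-1)+h_i)·M_i + h_i·M_(i+1) = 6(Δ_i − Δ_(i-1)) read
  1·M_0 + 4·M_1 + 1·M_2 = 6(Δ_1 - Δ_0) = -90
  1·M_1 + 4·M_2 + 1·M_3 = 6(Δ_2 - Δ_1) = 126
Clamped end conditions give two more equations: 2h_0·M_0 + h_0·M_1 = 6(Δ_0 - g'(0)) = 60 and h_2·M_2 + 2h_2·M_3 = 6(g'(3) - Δ_2) = -78.
Forward elimination and back-substitution give M_0 = 56, M_1 = -52, M_2 = 62, M_3 = -70.
On [2, 3], g'(x) = b_2 + 2c_2·(x - 2) + 3d_2·(x - 2)² with b_2 = Δ_2 - h_2(2M_2 + M_3)/6 = 3, c_2 = M_2/2 = 31, d_2 = (M_3 - M_2)/(6h_2) = -22. So g'(2) = 3.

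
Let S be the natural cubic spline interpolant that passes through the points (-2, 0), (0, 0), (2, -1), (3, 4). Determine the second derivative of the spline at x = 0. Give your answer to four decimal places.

Put σ_i = S'' at the i-th knot. Here h = (2, 2, 1) and Δ = (0, -1/2, 5), so the interior equations h_(i-1)·σ_(i-1) + 2(h_(i-1)+h_i)·σ_i + h_i·σ_(i+1) = 6(Δ_i − Δ_(i-1)) read
  2·σ_0 + 8·σ_1 + 2·σ_2 = 6(Δ_1 - Δ_0) = -3
  2·σ_1 + 6·σ_2 + 1·σ_3 = 6(Δ_2 - Δ_1) = 33
Natural end conditions: σ_0 = σ_3 = 0.
Forward elimination and back-substitution give σ_0 = 0, σ_1 = -21/11, σ_2 = 135/22, σ_3 = 0.

-1.9091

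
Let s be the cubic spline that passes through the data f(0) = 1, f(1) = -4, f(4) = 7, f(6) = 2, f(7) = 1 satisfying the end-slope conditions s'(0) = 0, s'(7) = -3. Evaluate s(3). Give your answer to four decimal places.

2.6039

Let σ_i = s''(x_i). Step sizes h_i = 1, 3, 2, 1; slopes of the chords Δ_i = (y_(i+1) - y_i)/h_i = -5, 11/3, -5/2, -1.
  1·σ_0 + 8·σ_1 + 3·σ_2 = 6(Δ_1 - Δ_0) = 52
  3·σ_1 + 10·σ_2 + 2·σ_3 = 6(Δ_2 - Δ_1) = -37
  2·σ_2 + 6·σ_3 + 1·σ_4 = 6(Δ_3 - Δ_2) = 9
Clamped end conditions give two more equations: 2h_0·σ_0 + h_0·σ_1 = 6(Δ_0 - s'(0)) = -30 and h_3·σ_3 + 2h_3·σ_4 = 6(s'(7) - Δ_3) = -12.
Solving the tridiagonal system: σ_0 = -3135/148, σ_1 = 915/74, σ_2 = -3809/444, σ_3 = 649/111, σ_4 = -1981/222.
On [1, 4], s(x) = -4 - 1305/296·(x - 1) + 915/148·(x - 1)² - 9299/7992·(x - 1)³.
With (x - 1) = 2: s(3) = 10405/3996.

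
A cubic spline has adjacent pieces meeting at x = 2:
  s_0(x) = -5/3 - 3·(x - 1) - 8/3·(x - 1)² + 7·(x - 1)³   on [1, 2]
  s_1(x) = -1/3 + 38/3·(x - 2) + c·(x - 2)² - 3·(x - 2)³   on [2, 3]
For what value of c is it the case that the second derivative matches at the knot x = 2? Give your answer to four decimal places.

18.3333

s_0''(x) = -16/3 + 42·(x - 1), so s_0''(2) = 110/3. On the right, s_1''(2) = 2c, so c = 55/3.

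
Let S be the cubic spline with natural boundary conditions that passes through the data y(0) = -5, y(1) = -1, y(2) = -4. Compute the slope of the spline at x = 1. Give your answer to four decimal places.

0.5000

With M_i denoting the second derivative at x_i, h_i = 1, 1, and Δ_i = (y_(i+1) − y_i)/h_i = 4, -3:
  1·M_0 + 4·M_1 + 1·M_2 = 6(Δ_1 - Δ_0) = -42
Natural end conditions: M_0 = M_2 = 0.
Hence M_0 = 0, M_1 = -21/2, M_2 = 0.
On [1, 2], S'(x) = b_1 + 2c_1·(x - 1) + 3d_1·(x - 1)² with b_1 = Δ_1 - h_1(2M_1 + M_2)/6 = 1/2, c_1 = M_1/2 = -21/4, d_1 = (M_2 - M_1)/(6h_1) = 7/4. So S'(1) = 1/2.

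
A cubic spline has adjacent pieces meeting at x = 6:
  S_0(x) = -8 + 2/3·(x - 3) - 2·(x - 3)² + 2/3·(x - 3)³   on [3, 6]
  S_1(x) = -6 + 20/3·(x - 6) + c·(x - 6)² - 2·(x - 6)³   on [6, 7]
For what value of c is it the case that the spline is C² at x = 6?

4

S_0''(x) = -4 + 4·(x - 3), so S_0''(6) = 8. On the right, S_1''(6) = 2c, so c = 4.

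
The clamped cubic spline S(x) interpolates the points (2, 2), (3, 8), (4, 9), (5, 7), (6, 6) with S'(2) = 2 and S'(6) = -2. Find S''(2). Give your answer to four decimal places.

With M_i denoting the second derivative at x_i, h_i = 1, 1, 1, 1, and Δ_i = (y_(i+1) − y_i)/h_i = 6, 1, -2, -1:
  1·M_0 + 4·M_1 + 1·M_2 = 6(Δ_1 - Δ_0) = -30
  1·M_1 + 4·M_2 + 1·M_3 = 6(Δ_2 - Δ_1) = -18
  1·M_2 + 4·M_3 + 1·M_4 = 6(Δ_3 - Δ_2) = 6
Clamped end conditions give two more equations: 2h_0·M_0 + h_0·M_1 = 6(Δ_0 - S'(2)) = 24 and h_3·M_3 + 2h_3·M_4 = 6(S'(6) - Δ_3) = -6.
Solving the tridiagonal system: M_0 = 247/14, M_1 = -79/7, M_2 = -5/2, M_3 = 23/7, M_4 = -65/14.

17.6429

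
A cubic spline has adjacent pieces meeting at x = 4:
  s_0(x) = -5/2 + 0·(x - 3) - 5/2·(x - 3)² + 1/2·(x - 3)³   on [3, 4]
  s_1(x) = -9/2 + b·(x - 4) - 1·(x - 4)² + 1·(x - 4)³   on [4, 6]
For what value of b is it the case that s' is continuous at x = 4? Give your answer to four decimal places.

-3.5000

s_0'(x) = 0 - 5·(x - 3) + 3/2·(x - 3)², so s_0'(4) = -7/2. On the right, s_1'(4) = b, so b = -7/2.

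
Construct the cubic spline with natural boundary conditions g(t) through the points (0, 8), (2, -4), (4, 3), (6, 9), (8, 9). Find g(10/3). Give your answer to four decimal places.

Put M_i = g'' at the i-th knot. Here h = (2, 2, 2, 2) and Δ = (-6, 7/2, 3, 0), so the interior equations h_(i-1)·M_(i-1) + 2(h_(i-1)+h_i)·M_i + h_i·M_(i+1) = 6(Δ_i − Δ_(i-1)) read
  2·M_0 + 8·M_1 + 2·M_2 = 6(Δ_1 - Δ_0) = 57
  2·M_1 + 8·M_2 + 2·M_3 = 6(Δ_2 - Δ_1) = -3
  2·M_2 + 8·M_3 + 2·M_4 = 6(Δ_3 - Δ_2) = -18
Natural end conditions: M_0 = M_4 = 0.
Forward elimination and back-substitution give M_0 = 0, M_1 = 849/112, M_2 = -51/28, M_3 = -201/112, M_4 = 0.
On [2, 4], g(t) = -4 - 53/56·(t - 2) + 849/224·(t - 2)² - 351/448·(t - 2)³.
With (t - 2) = 4/3: g(10/3) = -8/21.

-0.3810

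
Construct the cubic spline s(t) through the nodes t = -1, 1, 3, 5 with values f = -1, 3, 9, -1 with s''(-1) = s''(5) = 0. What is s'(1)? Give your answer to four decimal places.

Put m_i = s'' at the i-th knot. Here h = (2, 2, 2) and Δ = (2, 3, -5), so the interior equations h_(i-1)·m_(i-1) + 2(h_(i-1)+h_i)·m_i + h_i·m_(i+1) = 6(Δ_i − Δ_(i-1)) read
  2·m_0 + 8·m_1 + 2·m_2 = 6(Δ_1 - Δ_0) = 6
  2·m_1 + 8·m_2 + 2·m_3 = 6(Δ_2 - Δ_1) = -48
Natural end conditions: m_0 = m_3 = 0.
Solving: m_0 = 0, m_1 = 12/5, m_2 = -33/5, m_3 = 0.
On [1, 3], s'(t) = b_1 + 2c_1·(t - 1) + 3d_1·(t - 1)² with b_1 = Δ_1 - h_1(2m_1 + m_2)/6 = 18/5, c_1 = m_1/2 = 6/5, d_1 = (m_2 - m_1)/(6h_1) = -3/4. So s'(1) = 18/5.

3.6000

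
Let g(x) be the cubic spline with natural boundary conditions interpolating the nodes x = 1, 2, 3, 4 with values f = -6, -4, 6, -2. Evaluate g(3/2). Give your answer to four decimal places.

Let m_i = g''(x_i). Step sizes h_i = 1, 1, 1; slopes of the chords Δ_i = (y_(i+1) - y_i)/h_i = 2, 10, -8.
  1·m_0 + 4·m_1 + 1·m_2 = 6(Δ_1 - Δ_0) = 48
  1·m_1 + 4·m_2 + 1·m_3 = 6(Δ_2 - Δ_1) = -108
Natural end conditions: m_0 = m_3 = 0.
Solving the tridiagonal system: m_0 = 0, m_1 = 20, m_2 = -32, m_3 = 0.
On [1, 2], g(x) = -6 - 4/3·(x - 1) + 0·(x - 1)² + 10/3·(x - 1)³.
With (x - 1) = 1/2: g(3/2) = -25/4.

-6.2500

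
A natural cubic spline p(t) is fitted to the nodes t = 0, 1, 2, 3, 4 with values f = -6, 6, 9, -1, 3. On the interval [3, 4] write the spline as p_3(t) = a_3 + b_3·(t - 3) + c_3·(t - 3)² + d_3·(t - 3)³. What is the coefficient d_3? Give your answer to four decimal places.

Put M_i = p'' at the i-th knot. Here h = (1, 1, 1, 1) and Δ = (12, 3, -10, 4), so the interior equations h_(i-1)·M_(i-1) + 2(h_(i-1)+h_i)·M_i + h_i·M_(i+1) = 6(Δ_i − Δ_(i-1)) read
  1·M_0 + 4·M_1 + 1·M_2 = 6(Δ_1 - Δ_0) = -54
  1·M_1 + 4·M_2 + 1·M_3 = 6(Δ_2 - Δ_1) = -78
  1·M_2 + 4·M_3 + 1·M_4 = 6(Δ_3 - Δ_2) = 84
Natural end conditions: M_0 = M_4 = 0.
Hence M_0 = 0, M_1 = -207/28, M_2 = -171/7, M_3 = 759/28, M_4 = 0.
On [3, 4], with p_3(t) = a_3 + b_3·(t - 3) + c_3·(t - 3)² + d_3·(t - 3)³: c_3 = M_3/2 = 759/56, d_3 = (M_4 - M_3)/(6h_3) = -253/56, b_3 = Δ_3 - h_3(2M_3 + M_4)/6 = -141/28.

-4.5179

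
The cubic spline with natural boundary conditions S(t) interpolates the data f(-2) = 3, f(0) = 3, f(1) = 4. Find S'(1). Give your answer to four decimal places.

Put M_i = S'' at the i-th knot. Here h = (2, 1) and Δ = (0, 1), so the interior equations h_(i-1)·M_(i-1) + 2(h_(i-1)+h_i)·M_i + h_i·M_(i+1) = 6(Δ_i − Δ_(i-1)) read
  2·M_0 + 6·M_1 + 1·M_2 = 6(Δ_1 - Δ_0) = 6
Natural end conditions: M_0 = M_2 = 0.
Solving the tridiagonal system: M_0 = 0, M_1 = 1, M_2 = 0.
On [0, 1], S'(t) = b_1 + 2c_1·t + 3d_1·t² with b_1 = Δ_1 - h_1(2M_1 + M_2)/6 = 2/3, c_1 = M_1/2 = 1/2, d_1 = (M_2 - M_1)/(6h_1) = -1/6. So S'(1) = 7/6.

1.1667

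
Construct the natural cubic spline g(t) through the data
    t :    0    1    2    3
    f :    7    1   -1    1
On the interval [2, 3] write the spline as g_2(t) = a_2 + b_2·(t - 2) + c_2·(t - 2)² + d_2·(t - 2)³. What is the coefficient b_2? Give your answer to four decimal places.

0.4000

With m_i denoting the second derivative at x_i, h_i = 1, 1, 1, and Δ_i = (y_(i+1) − y_i)/h_i = -6, -2, 2:
  1·m_0 + 4·m_1 + 1·m_2 = 6(Δ_1 - Δ_0) = 24
  1·m_1 + 4·m_2 + 1·m_3 = 6(Δ_2 - Δ_1) = 24
Natural end conditions: m_0 = m_3 = 0.
Hence m_0 = 0, m_1 = 24/5, m_2 = 24/5, m_3 = 0.
On [2, 3], with g_2(t) = a_2 + b_2·(t - 2) + c_2·(t - 2)² + d_2·(t - 2)³: c_2 = m_2/2 = 12/5, d_2 = (m_3 - m_2)/(6h_2) = -4/5, b_2 = Δ_2 - h_2(2m_2 + m_3)/6 = 2/5.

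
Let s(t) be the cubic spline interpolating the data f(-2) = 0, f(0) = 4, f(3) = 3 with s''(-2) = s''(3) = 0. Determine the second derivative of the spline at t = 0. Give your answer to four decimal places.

-1.4000

With m_i denoting the second derivative at x_i, h_i = 2, 3, and Δ_i = (y_(i+1) − y_i)/h_i = 2, -1/3:
  2·m_0 + 10·m_1 + 3·m_2 = 6(Δ_1 - Δ_0) = -14
Natural end conditions: m_0 = m_2 = 0.
Forward elimination and back-substitution give m_0 = 0, m_1 = -7/5, m_2 = 0.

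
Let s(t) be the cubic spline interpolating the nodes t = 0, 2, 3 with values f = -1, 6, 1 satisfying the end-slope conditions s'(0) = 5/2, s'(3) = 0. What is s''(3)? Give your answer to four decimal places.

With M_i denoting the second derivative at x_i, h_i = 2, 1, and Δ_i = (y_(i+1) − y_i)/h_i = 7/2, -5:
  2·M_0 + 6·M_1 + 1·M_2 = 6(Δ_1 - Δ_0) = -51
Clamped end conditions give two more equations: 2h_0·M_0 + h_0·M_1 = 6(Δ_0 - s'(0)) = 6 and h_1·M_1 + 2h_1·M_2 = 6(s'(3) - Δ_1) = 30.
Forward elimination and back-substitution give M_0 = 55/6, M_1 = -46/3, M_2 = 68/3.

22.6667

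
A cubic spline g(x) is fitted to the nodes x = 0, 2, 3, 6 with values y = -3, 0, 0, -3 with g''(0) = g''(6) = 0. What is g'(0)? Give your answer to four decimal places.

1.9681

Write m_i for g''(x_i). With h_i = 2, 1, 3 and divided differences Δ_i = 3/2, 0, -1, the continuity of g' gives the tridiagonal system
  2·m_0 + 6·m_1 + 1·m_2 = 6(Δ_1 - Δ_0) = -9
  1·m_1 + 8·m_2 + 3·m_3 = 6(Δ_2 - Δ_1) = -6
Natural end conditions: m_0 = m_3 = 0.
Solving: m_0 = 0, m_1 = -66/47, m_2 = -27/47, m_3 = 0.
On [0, 2], g'(x) = b_0 + 2c_0·x + 3d_0·x² with b_0 = Δ_0 - h_0(2m_0 + m_1)/6 = 185/94, c_0 = m_0/2 = 0, d_0 = (m_1 - m_0)/(6h_0) = -11/94. So g'(0) = 185/94.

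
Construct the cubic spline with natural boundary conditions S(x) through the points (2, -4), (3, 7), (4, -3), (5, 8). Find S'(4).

Write M_i for S''(x_i). With h_i = 1, 1, 1 and divided differences Δ_i = 11, -10, 11, the continuity of S' gives the tridiagonal system
  1·M_0 + 4·M_1 + 1·M_2 = 6(Δ_1 - Δ_0) = -126
  1·M_1 + 4·M_2 + 1·M_3 = 6(Δ_2 - Δ_1) = 126
Natural end conditions: M_0 = M_3 = 0.
Hence M_0 = 0, M_1 = -42, M_2 = 42, M_3 = 0.
On [4, 5], S'(x) = b_2 + 2c_2·(x - 4) + 3d_2·(x - 4)² with b_2 = Δ_2 - h_2(2M_2 + M_3)/6 = -3, c_2 = M_2/2 = 21, d_2 = (M_3 - M_2)/(6h_2) = -7. So S'(4) = -3.

-3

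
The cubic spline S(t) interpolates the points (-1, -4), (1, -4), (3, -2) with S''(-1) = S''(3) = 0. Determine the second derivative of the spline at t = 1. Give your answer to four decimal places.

0.7500

With m_i denoting the second derivative at x_i, h_i = 2, 2, and Δ_i = (y_(i+1) − y_i)/h_i = 0, 1:
  2·m_0 + 8·m_1 + 2·m_2 = 6(Δ_1 - Δ_0) = 6
Natural end conditions: m_0 = m_2 = 0.
Solving: m_0 = 0, m_1 = 3/4, m_2 = 0.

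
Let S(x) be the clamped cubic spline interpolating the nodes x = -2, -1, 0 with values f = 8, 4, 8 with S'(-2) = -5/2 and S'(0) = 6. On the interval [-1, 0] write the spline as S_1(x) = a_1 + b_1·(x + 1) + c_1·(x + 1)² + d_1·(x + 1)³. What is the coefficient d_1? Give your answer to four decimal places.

-2.8750

Write σ_i for S''(x_i). With h_i = 1, 1 and divided differences Δ_i = -4, 4, the continuity of S' gives the tridiagonal system
  1·σ_0 + 4·σ_1 + 1·σ_2 = 6(Δ_1 - Δ_0) = 48
Clamped end conditions give two more equations: 2h_0·σ_0 + h_0·σ_1 = 6(Δ_0 - S'(-2)) = -9 and h_1·σ_1 + 2h_1·σ_2 = 6(S'(0) - Δ_1) = 12.
Hence σ_0 = -49/4, σ_1 = 31/2, σ_2 = -7/4.
On [-1, 0], with S_1(x) = a_1 + b_1·(x + 1) + c_1·(x + 1)² + d_1·(x + 1)³: c_1 = σ_1/2 = 31/4, d_1 = (σ_2 - σ_1)/(6h_1) = -23/8, b_1 = Δ_1 - h_1(2σ_1 + σ_2)/6 = -7/8.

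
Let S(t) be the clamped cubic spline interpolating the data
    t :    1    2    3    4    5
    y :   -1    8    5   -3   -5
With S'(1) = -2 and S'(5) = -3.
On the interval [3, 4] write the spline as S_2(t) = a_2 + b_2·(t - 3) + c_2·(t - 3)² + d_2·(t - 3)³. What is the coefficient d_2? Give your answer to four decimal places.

Put m_i = S'' at the i-th knot. Here h = (1, 1, 1, 1) and Δ = (9, -3, -8, -2), so the interior equations h_(i-1)·m_(i-1) + 2(h_(i-1)+h_i)·m_i + h_i·m_(i+1) = 6(Δ_i − Δ_(i-1)) read
  1·m_0 + 4·m_1 + 1·m_2 = 6(Δ_1 - Δ_0) = -72
  1·m_1 + 4·m_2 + 1·m_3 = 6(Δ_2 - Δ_1) = -30
  1·m_2 + 4·m_3 + 1·m_4 = 6(Δ_3 - Δ_2) = 36
Clamped end conditions give two more equations: 2h_0·m_0 + h_0·m_1 = 6(Δ_0 - S'(1)) = 66 and h_3·m_3 + 2h_3·m_4 = 6(S'(5) - Δ_3) = -6.
Solving: m_0 = 1331/28, m_1 = -407/14, m_2 = -13/4, m_3 = 169/14, m_4 = -253/28.
On [3, 4], with S_2(t) = a_2 + b_2·(t - 3) + c_2·(t - 3)² + d_2·(t - 3)³: c_2 = m_2/2 = -13/8, d_2 = (m_3 - m_2)/(6h_2) = 143/56, b_2 = Δ_2 - h_2(2m_2 + m_3)/6 = -125/14.

2.5536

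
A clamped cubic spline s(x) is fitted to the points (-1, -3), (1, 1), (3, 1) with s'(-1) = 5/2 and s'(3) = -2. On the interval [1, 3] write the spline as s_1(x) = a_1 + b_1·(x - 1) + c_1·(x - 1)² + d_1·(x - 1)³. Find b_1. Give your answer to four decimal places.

Put M_i = s'' at the i-th knot. Here h = (2, 2) and Δ = (2, 0), so the interior equations h_(i-1)·M_(i-1) + 2(h_(i-1)+h_i)·M_i + h_i·M_(i+1) = 6(Δ_i − Δ_(i-1)) read
  2·M_0 + 8·M_1 + 2·M_2 = 6(Δ_1 - Δ_0) = -12
Clamped end conditions give two more equations: 2h_0·M_0 + h_0·M_1 = 6(Δ_0 - s'(-1)) = -3 and h_1·M_1 + 2h_1·M_2 = 6(s'(3) - Δ_1) = -12.
Hence M_0 = -3/8, M_1 = -3/4, M_2 = -21/8.
On [1, 3], with s_1(x) = a_1 + b_1·(x - 1) + c_1·(x - 1)² + d_1·(x - 1)³: c_1 = M_1/2 = -3/8, d_1 = (M_2 - M_1)/(6h_1) = -5/32, b_1 = Δ_1 - h_1(2M_1 + M_2)/6 = 11/8.

1.3750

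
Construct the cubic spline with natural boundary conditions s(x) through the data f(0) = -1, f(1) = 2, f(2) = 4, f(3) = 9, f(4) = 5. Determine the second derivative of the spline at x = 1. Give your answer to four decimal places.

-3.8571

Put m_i = s'' at the i-th knot. Here h = (1, 1, 1, 1) and Δ = (3, 2, 5, -4), so the interior equations h_(i-1)·m_(i-1) + 2(h_(i-1)+h_i)·m_i + h_i·m_(i+1) = 6(Δ_i − Δ_(i-1)) read
  1·m_0 + 4·m_1 + 1·m_2 = 6(Δ_1 - Δ_0) = -6
  1·m_1 + 4·m_2 + 1·m_3 = 6(Δ_2 - Δ_1) = 18
  1·m_2 + 4·m_3 + 1·m_4 = 6(Δ_3 - Δ_2) = -54
Natural end conditions: m_0 = m_4 = 0.
Solving: m_0 = 0, m_1 = -27/7, m_2 = 66/7, m_3 = -111/7, m_4 = 0.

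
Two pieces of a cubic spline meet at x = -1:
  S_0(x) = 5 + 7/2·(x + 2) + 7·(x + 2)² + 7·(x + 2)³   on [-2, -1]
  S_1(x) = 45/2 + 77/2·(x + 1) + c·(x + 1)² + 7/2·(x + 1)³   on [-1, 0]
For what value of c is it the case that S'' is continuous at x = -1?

S_0''(x) = 14 + 42·(x + 2), so S_0''(-1) = 56. On the right, S_1''(-1) = 2c, so c = 28.

28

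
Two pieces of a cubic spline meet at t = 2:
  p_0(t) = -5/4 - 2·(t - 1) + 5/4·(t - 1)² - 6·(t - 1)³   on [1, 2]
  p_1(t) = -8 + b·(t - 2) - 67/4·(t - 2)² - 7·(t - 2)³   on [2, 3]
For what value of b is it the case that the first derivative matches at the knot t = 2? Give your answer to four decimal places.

p_0'(t) = -2 + 5/2·(t - 1) - 18·(t - 1)², so p_0'(2) = -35/2. On the right, p_1'(2) = b, so b = -35/2.

-17.5000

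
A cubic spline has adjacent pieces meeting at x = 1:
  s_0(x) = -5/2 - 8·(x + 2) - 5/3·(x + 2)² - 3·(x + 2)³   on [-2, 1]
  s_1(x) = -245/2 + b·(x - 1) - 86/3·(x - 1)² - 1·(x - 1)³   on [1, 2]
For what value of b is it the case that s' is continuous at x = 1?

-99

s_0'(x) = -8 - 10/3·(x + 2) - 9·(x + 2)², so s_0'(1) = -99. On the right, s_1'(1) = b, so b = -99.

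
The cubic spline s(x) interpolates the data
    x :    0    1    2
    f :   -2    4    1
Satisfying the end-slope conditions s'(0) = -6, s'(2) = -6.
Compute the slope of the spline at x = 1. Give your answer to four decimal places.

5.2500

With m_i denoting the second derivative at x_i, h_i = 1, 1, and Δ_i = (y_(i+1) − y_i)/h_i = 6, -3:
  1·m_0 + 4·m_1 + 1·m_2 = 6(Δ_1 - Δ_0) = -54
Clamped end conditions give two more equations: 2h_0·m_0 + h_0·m_1 = 6(Δ_0 - s'(0)) = 72 and h_1·m_1 + 2h_1·m_2 = 6(s'(2) - Δ_1) = -18.
Solving the tridiagonal system: m_0 = 99/2, m_1 = -27, m_2 = 9/2.
On [1, 2], s'(x) = b_1 + 2c_1·(x - 1) + 3d_1·(x - 1)² with b_1 = Δ_1 - h_1(2m_1 + m_2)/6 = 21/4, c_1 = m_1/2 = -27/2, d_1 = (m_2 - m_1)/(6h_1) = 21/4. So s'(1) = 21/4.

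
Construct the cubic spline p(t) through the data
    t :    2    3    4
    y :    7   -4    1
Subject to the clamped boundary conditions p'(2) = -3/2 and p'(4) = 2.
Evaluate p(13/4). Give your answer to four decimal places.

-3.9629

Put M_i = p'' at the i-th knot. Here h = (1, 1) and Δ = (-11, 5), so the interior equations h_(i-1)·M_(i-1) + 2(h_(i-1)+h_i)·M_i + h_i·M_(i+1) = 6(Δ_i − Δ_(i-1)) read
  1·M_0 + 4·M_1 + 1·M_2 = 6(Δ_1 - Δ_0) = 96
Clamped end conditions give two more equations: 2h_0·M_0 + h_0·M_1 = 6(Δ_0 - p'(2)) = -57 and h_1·M_1 + 2h_1·M_2 = 6(p'(4) - Δ_1) = -18.
Solving the tridiagonal system: M_0 = -203/4, M_1 = 89/2, M_2 = -125/4.
On [3, 4], p(t) = -4 - 37/8·(t - 3) + 89/4·(t - 3)² - 101/8·(t - 3)³.
With (t - 3) = 1/4: p(13/4) = -2029/512.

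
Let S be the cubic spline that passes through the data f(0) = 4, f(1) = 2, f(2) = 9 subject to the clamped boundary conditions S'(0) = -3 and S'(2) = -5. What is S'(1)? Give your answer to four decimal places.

Write M_i for S''(x_i). With h_i = 1, 1 and divided differences Δ_i = -2, 7, the continuity of S' gives the tridiagonal system
  1·M_0 + 4·M_1 + 1·M_2 = 6(Δ_1 - Δ_0) = 54
Clamped end conditions give two more equations: 2h_0·M_0 + h_0·M_1 = 6(Δ_0 - S'(0)) = 6 and h_1·M_1 + 2h_1·M_2 = 6(S'(2) - Δ_1) = -72.
Solving the tridiagonal system: M_0 = -23/2, M_1 = 29, M_2 = -101/2.
On [1, 2], S'(x) = b_1 + 2c_1·(x - 1) + 3d_1·(x - 1)² with b_1 = Δ_1 - h_1(2M_1 + M_2)/6 = 23/4, c_1 = M_1/2 = 29/2, d_1 = (M_2 - M_1)/(6h_1) = -53/4. So S'(1) = 23/4.

5.7500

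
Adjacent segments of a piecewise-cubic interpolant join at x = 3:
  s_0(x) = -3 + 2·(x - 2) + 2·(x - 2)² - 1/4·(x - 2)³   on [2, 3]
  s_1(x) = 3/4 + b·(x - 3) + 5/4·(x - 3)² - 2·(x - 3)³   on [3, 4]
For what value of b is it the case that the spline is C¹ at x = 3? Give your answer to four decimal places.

5.2500

s_0'(x) = 2 + 4·(x - 2) - 3/4·(x - 2)², so s_0'(3) = 21/4. On the right, s_1'(3) = b, so b = 21/4.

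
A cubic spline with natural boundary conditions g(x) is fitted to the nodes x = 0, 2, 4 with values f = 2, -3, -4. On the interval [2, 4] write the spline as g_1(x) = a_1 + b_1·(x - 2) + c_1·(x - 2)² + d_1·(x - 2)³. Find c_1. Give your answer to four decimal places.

Put M_i = g'' at the i-th knot. Here h = (2, 2) and Δ = (-5/2, -1/2), so the interior equations h_(i-1)·M_(i-1) + 2(h_(i-1)+h_i)·M_i + h_i·M_(i+1) = 6(Δ_i − Δ_(i-1)) read
  2·M_0 + 8·M_1 + 2·M_2 = 6(Δ_1 - Δ_0) = 12
Natural end conditions: M_0 = M_2 = 0.
Solving the tridiagonal system: M_0 = 0, M_1 = 3/2, M_2 = 0.
On [2, 4], with g_1(x) = a_1 + b_1·(x - 2) + c_1·(x - 2)² + d_1·(x - 2)³: c_1 = M_1/2 = 3/4, d_1 = (M_2 - M_1)/(6h_1) = -1/8, b_1 = Δ_1 - h_1(2M_1 + M_2)/6 = -3/2.

0.7500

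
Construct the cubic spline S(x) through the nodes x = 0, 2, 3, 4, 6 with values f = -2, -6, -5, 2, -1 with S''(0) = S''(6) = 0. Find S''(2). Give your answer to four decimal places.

Let M_i = S''(x_i). Step sizes h_i = 2, 1, 1, 2; slopes of the chords Δ_i = (y_(i+1) - y_i)/h_i = -2, 1, 7, -3/2.
  2·M_0 + 6·M_1 + 1·M_2 = 6(Δ_1 - Δ_0) = 18
  1·M_1 + 4·M_2 + 1·M_3 = 6(Δ_2 - Δ_1) = 36
  1·M_2 + 6·M_3 + 2·M_4 = 6(Δ_3 - Δ_2) = -51
Natural end conditions: M_0 = M_4 = 0.
Forward elimination and back-substitution give M_0 = 0, M_1 = 49/44, M_2 = 249/22, M_3 = -457/44, M_4 = 0.

1.1136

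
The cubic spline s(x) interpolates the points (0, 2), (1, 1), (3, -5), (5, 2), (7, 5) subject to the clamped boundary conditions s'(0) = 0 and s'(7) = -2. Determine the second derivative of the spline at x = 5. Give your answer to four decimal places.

-2.0349

Put M_i = s'' at the i-th knot. Here h = (1, 2, 2, 2) and Δ = (-1, -3, 7/2, 3/2), so the interior equations h_(i-1)·M_(i-1) + 2(h_(i-1)+h_i)·M_i + h_i·M_(i+1) = 6(Δ_i − Δ_(i-1)) read
  1·M_0 + 6·M_1 + 2·M_2 = 6(Δ_1 - Δ_0) = -12
  2·M_1 + 8·M_2 + 2·M_3 = 6(Δ_2 - Δ_1) = 39
  2·M_2 + 8·M_3 + 2·M_4 = 6(Δ_3 - Δ_2) = -12
Clamped end conditions give two more equations: 2h_0·M_0 + h_0·M_1 = 6(Δ_0 - s'(0)) = -6 and h_3·M_3 + 2h_3·M_4 = 6(s'(7) - Δ_3) = -21.
Solving: M_0 = -44/43, M_1 = -170/43, M_2 = 274/43, M_3 = -175/86, M_4 = -182/43.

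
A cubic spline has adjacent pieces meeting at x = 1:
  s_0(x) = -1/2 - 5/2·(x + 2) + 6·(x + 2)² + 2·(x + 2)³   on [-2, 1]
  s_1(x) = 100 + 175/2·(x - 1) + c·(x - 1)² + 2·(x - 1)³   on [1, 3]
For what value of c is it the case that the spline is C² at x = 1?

s_0''(x) = 12 + 12·(x + 2), so s_0''(1) = 48. On the right, s_1''(1) = 2c, so c = 24.

24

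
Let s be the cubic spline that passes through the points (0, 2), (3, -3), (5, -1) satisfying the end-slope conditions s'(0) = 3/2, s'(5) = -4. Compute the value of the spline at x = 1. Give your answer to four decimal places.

Let σ_i = s''(x_i). Step sizes h_i = 3, 2; slopes of the chords Δ_i = (y_(i+1) - y_i)/h_i = -5/3, 1.
  3·σ_0 + 10·σ_1 + 2·σ_2 = 6(Δ_1 - Δ_0) = 16
Clamped end conditions give two more equations: 2h_0·σ_0 + h_0·σ_1 = 6(Δ_0 - s'(0)) = -19 and h_1·σ_1 + 2h_1·σ_2 = 6(s'(5) - Δ_1) = -30.
Solving the tridiagonal system: σ_0 = -88/15, σ_1 = 27/5, σ_2 = -51/5.
On [0, 3], s(x) = 2 + 3/2·x - 44/15·x² + 169/270·x³.
With x = 1: s(1) = 161/135.

1.1926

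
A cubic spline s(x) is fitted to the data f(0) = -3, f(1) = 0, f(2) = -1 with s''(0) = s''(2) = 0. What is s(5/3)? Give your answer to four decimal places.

-0.3704

Put σ_i = s'' at the i-th knot. Here h = (1, 1) and Δ = (3, -1), so the interior equations h_(i-1)·σ_(i-1) + 2(h_(i-1)+h_i)·σ_i + h_i·σ_(i+1) = 6(Δ_i − Δ_(i-1)) read
  1·σ_0 + 4·σ_1 + 1·σ_2 = 6(Δ_1 - Δ_0) = -24
Natural end conditions: σ_0 = σ_2 = 0.
Hence σ_0 = 0, σ_1 = -6, σ_2 = 0.
On [1, 2], s(x) = 0 + 1·(x - 1) - 3·(x - 1)² + 1·(x - 1)³.
With (x - 1) = 2/3: s(5/3) = -10/27.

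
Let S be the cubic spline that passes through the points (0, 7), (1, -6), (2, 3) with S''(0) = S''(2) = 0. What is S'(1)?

Put M_i = S'' at the i-th knot. Here h = (1, 1) and Δ = (-13, 9), so the interior equations h_(i-1)·M_(i-1) + 2(h_(i-1)+h_i)·M_i + h_i·M_(i+1) = 6(Δ_i − Δ_(i-1)) read
  1·M_0 + 4·M_1 + 1·M_2 = 6(Δ_1 - Δ_0) = 132
Natural end conditions: M_0 = M_2 = 0.
Hence M_0 = 0, M_1 = 33, M_2 = 0.
On [1, 2], S'(x) = b_1 + 2c_1·(x - 1) + 3d_1·(x - 1)² with b_1 = Δ_1 - h_1(2M_1 + M_2)/6 = -2, c_1 = M_1/2 = 33/2, d_1 = (M_2 - M_1)/(6h_1) = -11/2. So S'(1) = -2.

-2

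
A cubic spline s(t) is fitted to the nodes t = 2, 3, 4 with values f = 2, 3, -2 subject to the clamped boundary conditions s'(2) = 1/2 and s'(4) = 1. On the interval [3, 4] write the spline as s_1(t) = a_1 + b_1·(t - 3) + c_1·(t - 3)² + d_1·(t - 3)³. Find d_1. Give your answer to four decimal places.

7.6250

Write σ_i for s''(x_i). With h_i = 1, 1 and divided differences Δ_i = 1, -5, the continuity of s' gives the tridiagonal system
  1·σ_0 + 4·σ_1 + 1·σ_2 = 6(Δ_1 - Δ_0) = -36
Clamped end conditions give two more equations: 2h_0·σ_0 + h_0·σ_1 = 6(Δ_0 - s'(2)) = 3 and h_1·σ_1 + 2h_1·σ_2 = 6(s'(4) - Δ_1) = 36.
Solving the tridiagonal system: σ_0 = 43/4, σ_1 = -37/2, σ_2 = 109/4.
On [3, 4], with s_1(t) = a_1 + b_1·(t - 3) + c_1·(t - 3)² + d_1·(t - 3)³: c_1 = σ_1/2 = -37/4, d_1 = (σ_2 - σ_1)/(6h_1) = 61/8, b_1 = Δ_1 - h_1(2σ_1 + σ_2)/6 = -27/8.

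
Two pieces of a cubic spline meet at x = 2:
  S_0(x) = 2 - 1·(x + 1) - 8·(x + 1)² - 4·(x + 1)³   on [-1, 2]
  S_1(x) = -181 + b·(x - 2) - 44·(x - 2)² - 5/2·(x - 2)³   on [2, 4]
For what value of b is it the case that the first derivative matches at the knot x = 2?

S_0'(x) = -1 - 16·(x + 1) - 12·(x + 1)², so S_0'(2) = -157. On the right, S_1'(2) = b, so b = -157.

-157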